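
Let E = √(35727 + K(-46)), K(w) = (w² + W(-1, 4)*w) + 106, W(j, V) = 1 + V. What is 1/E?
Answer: √4191/12573 ≈ 0.0051490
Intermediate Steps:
K(w) = 106 + w² + 5*w (K(w) = (w² + (1 + 4)*w) + 106 = (w² + 5*w) + 106 = 106 + w² + 5*w)
E = 3*√4191 (E = √(35727 + (106 + (-46)² + 5*(-46))) = √(35727 + (106 + 2116 - 230)) = √(35727 + 1992) = √37719 = 3*√4191 ≈ 194.21)
1/E = 1/(3*√4191) = √4191/12573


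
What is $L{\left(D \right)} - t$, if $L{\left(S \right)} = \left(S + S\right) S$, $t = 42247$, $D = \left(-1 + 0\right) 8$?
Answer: $-42119$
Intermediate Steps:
$D = -8$ ($D = \left(-1\right) 8 = -8$)
$L{\left(S \right)} = 2 S^{2}$ ($L{\left(S \right)} = 2 S S = 2 S^{2}$)
$L{\left(D \right)} - t = 2 \left(-8\right)^{2} - 42247 = 2 \cdot 64 - 42247 = 128 - 42247 = -42119$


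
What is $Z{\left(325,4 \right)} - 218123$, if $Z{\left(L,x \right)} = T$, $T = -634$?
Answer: $-218757$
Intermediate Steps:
$Z{\left(L,x \right)} = -634$
$Z{\left(325,4 \right)} - 218123 = -634 - 218123 = -218757$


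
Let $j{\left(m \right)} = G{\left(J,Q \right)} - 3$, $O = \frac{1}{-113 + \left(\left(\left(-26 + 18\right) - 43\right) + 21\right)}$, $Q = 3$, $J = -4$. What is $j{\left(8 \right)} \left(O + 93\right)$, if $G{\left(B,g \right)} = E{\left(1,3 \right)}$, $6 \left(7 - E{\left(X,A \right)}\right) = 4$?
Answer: $\frac{132980}{429} \approx 309.98$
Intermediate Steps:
$E{\left(X,A \right)} = \frac{19}{3}$ ($E{\left(X,A \right)} = 7 - \frac{2}{3} = \frac{19}{3}$)
$G{\left(B,g \right)} = \frac{19}{3}$
$O = - \frac{1}{143}$ ($O = \frac{1}{-113 + \left(\left(-8 - 43\right) + 21\right)} = \frac{1}{-113 + \left(-51 + 21\right)} = \frac{1}{-113 - 30} = \frac{1}{-143} = - \frac{1}{143} \approx -0.006993$)
$j{\left(m \right)} = \frac{10}{3}$ ($j{\left(m \right)} = \frac{19}{3} - 3 = \frac{10}{3}$)
$j{\left(8 \right)} \left(O + 93\right) = \frac{10 \left(- \frac{1}{143} + 93\right)}{3} = \frac{10}{3} \cdot \frac{13298}{143} = \frac{132980}{429}$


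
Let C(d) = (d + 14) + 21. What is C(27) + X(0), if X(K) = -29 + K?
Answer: 33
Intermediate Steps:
C(d) = 35 + d (C(d) = (14 + d) + 21 = 35 + d)
C(27) + X(0) = (35 + 27) + (-29 + 0) = 62 - 29 = 33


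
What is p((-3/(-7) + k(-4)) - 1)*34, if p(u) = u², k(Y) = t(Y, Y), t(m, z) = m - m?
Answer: 544/49 ≈ 11.102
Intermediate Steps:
t(m, z) = 0
k(Y) = 0
p((-3/(-7) + k(-4)) - 1)*34 = ((-3/(-7) + 0) - 1)²*34 = ((-3*(-⅐) + 0) - 1)²*34 = ((3/7 + 0) - 1)²*34 = (3/7 - 1)²*34 = (-4/7)²*34 = (16/49)*34 = 544/49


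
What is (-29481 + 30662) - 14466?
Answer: -13285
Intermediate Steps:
(-29481 + 30662) - 14466 = 1181 - 14466 = -13285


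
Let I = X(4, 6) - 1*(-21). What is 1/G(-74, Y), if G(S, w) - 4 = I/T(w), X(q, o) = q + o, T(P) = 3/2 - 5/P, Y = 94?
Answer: 68/1729 ≈ 0.039329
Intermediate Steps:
T(P) = 3/2 - 5/P (T(P) = 3*(½) - 5/P = 3/2 - 5/P)
X(q, o) = o + q
I = 31 (I = (6 + 4) - 1*(-21) = 10 + 21 = 31)
G(S, w) = 4 + 31/(3/2 - 5/w)
1/G(-74, Y) = 1/(2*(-20 + 37*94)/(-10 + 3*94)) = 1/(2*(-20 + 3478)/(-10 + 282)) = 1/(2*3458/272) = 1/(2*(1/272)*3458) = 1/(1729/68) = 68/1729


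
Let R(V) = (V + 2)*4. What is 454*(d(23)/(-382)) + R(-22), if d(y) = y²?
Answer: -135363/191 ≈ -708.71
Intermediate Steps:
R(V) = 8 + 4*V (R(V) = (2 + V)*4 = 8 + 4*V)
454*(d(23)/(-382)) + R(-22) = 454*(23²/(-382)) + (8 + 4*(-22)) = 454*(529*(-1/382)) + (8 - 88) = 454*(-529/382) - 80 = -120083/191 - 80 = -135363/191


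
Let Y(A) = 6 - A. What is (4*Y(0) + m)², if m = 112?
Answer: 18496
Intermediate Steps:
(4*Y(0) + m)² = (4*(6 - 1*0) + 112)² = (4*(6 + 0) + 112)² = (4*6 + 112)² = (24 + 112)² = 136² = 18496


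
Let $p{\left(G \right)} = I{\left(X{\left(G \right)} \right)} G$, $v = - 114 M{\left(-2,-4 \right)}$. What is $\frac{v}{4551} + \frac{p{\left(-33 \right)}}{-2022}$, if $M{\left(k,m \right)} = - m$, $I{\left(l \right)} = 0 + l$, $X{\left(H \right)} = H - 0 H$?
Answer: $- \frac{653119}{1022458} \approx -0.63877$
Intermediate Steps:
$X{\left(H \right)} = H$ ($X{\left(H \right)} = H - 0 = H + 0 = H$)
$I{\left(l \right)} = l$
$v = -456$ ($v = - 114 \left(\left(-1\right) \left(-4\right)\right) = \left(-114\right) 4 = -456$)
$p{\left(G \right)} = G^{2}$ ($p{\left(G \right)} = G G = G^{2}$)
$\frac{v}{4551} + \frac{p{\left(-33 \right)}}{-2022} = - \frac{456}{4551} + \frac{\left(-33\right)^{2}}{-2022} = \left(-456\right) \frac{1}{4551} + 1089 \left(- \frac{1}{2022}\right) = - \frac{152}{1517} - \frac{363}{674} = - \frac{653119}{1022458}$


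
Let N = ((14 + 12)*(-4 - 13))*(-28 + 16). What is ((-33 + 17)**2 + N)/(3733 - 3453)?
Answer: 139/7 ≈ 19.857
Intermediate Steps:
N = 5304 (N = (26*(-17))*(-12) = -442*(-12) = 5304)
((-33 + 17)**2 + N)/(3733 - 3453) = ((-33 + 17)**2 + 5304)/(3733 - 3453) = ((-16)**2 + 5304)/280 = (256 + 5304)*(1/280) = 5560*(1/280) = 139/7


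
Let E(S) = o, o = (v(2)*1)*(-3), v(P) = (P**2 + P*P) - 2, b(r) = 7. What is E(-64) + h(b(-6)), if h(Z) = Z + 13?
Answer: 2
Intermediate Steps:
h(Z) = 13 + Z
v(P) = -2 + 2*P**2 (v(P) = (P**2 + P**2) - 2 = 2*P**2 - 2 = -2 + 2*P**2)
o = -18 (o = ((-2 + 2*2**2)*1)*(-3) = ((-2 + 2*4)*1)*(-3) = ((-2 + 8)*1)*(-3) = (6*1)*(-3) = 6*(-3) = -18)
E(S) = -18
E(-64) + h(b(-6)) = -18 + (13 + 7) = -18 + 20 = 2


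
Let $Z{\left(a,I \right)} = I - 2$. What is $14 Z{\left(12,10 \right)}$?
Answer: $112$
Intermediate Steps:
$Z{\left(a,I \right)} = -2 + I$
$14 Z{\left(12,10 \right)} = 14 \left(-2 + 10\right) = 14 \cdot 8 = 112$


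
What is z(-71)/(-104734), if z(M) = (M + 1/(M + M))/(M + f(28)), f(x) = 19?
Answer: -10083/773355856 ≈ -1.3038e-5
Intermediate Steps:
z(M) = (M + 1/(2*M))/(19 + M) (z(M) = (M + 1/(M + M))/(M + 19) = (M + 1/(2*M))/(19 + M))
z(-71)/(-104734) = ((½ + (-71)²)/((-71)*(19 - 71)))/(-104734) = -1/71*(½ + 5041)/(-52)*(-1/104734) = -1/71*(-1/52)*10083/2*(-1/104734) = (10083/7384)*(-1/104734) = -10083/773355856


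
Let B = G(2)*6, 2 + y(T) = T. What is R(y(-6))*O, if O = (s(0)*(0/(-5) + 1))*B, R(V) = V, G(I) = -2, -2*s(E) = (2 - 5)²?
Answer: -432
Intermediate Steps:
y(T) = -2 + T
s(E) = -9/2 (s(E) = -(2 - 5)²/2 = -½*(-3)² = -½*9 = -9/2)
B = -12 (B = -2*6 = -12)
O = 54 (O = -9*(0/(-5) + 1)/2*(-12) = -9*(0*(-⅕) + 1)/2*(-12) = -9*(0 + 1)/2*(-12) = -9/2*1*(-12) = -9/2*(-12) = 54)
R(y(-6))*O = (-2 - 6)*54 = -8*54 = -432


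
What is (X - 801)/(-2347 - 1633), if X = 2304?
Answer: -1503/3980 ≈ -0.37764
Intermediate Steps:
(X - 801)/(-2347 - 1633) = (2304 - 801)/(-2347 - 1633) = 1503/(-3980) = 1503*(-1/3980) = -1503/3980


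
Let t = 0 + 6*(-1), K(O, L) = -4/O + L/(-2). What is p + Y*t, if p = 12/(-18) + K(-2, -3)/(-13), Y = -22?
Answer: 10223/78 ≈ 131.06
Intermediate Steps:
K(O, L) = -4/O - L/2 (K(O, L) = -4/O + L*(-½) = -4/O - L/2)
p = -73/78 (p = 12/(-18) + (-4/(-2) - ½*(-3))/(-13) = 12*(-1/18) + (-4*(-½) + 3/2)*(-1/13) = -⅔ + (2 + 3/2)*(-1/13) = -⅔ + (7/2)*(-1/13) = -⅔ - 7/26 = -73/78 ≈ -0.93590)
t = -6 (t = 0 - 6 = -6)
p + Y*t = -73/78 - 22*(-6) = -73/78 + 132 = 10223/78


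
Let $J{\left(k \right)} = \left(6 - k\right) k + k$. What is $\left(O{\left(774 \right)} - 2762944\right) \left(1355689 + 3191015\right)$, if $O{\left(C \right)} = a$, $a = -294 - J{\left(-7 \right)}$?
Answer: $-12563179690560$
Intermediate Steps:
$J{\left(k \right)} = k + k \left(6 - k\right)$ ($J{\left(k \right)} = k \left(6 - k\right) + k = k + k \left(6 - k\right)$)
$a = -196$ ($a = -294 - - 7 \left(7 - -7\right) = -294 - - 7 \left(7 + 7\right) = -294 - \left(-7\right) 14 = -294 - -98 = -294 + 98 = -196$)
$O{\left(C \right)} = -196$
$\left(O{\left(774 \right)} - 2762944\right) \left(1355689 + 3191015\right) = \left(-196 - 2762944\right) \left(1355689 + 3191015\right) = \left(-2763140\right) 4546704 = -12563179690560$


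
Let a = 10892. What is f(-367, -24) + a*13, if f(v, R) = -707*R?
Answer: 158564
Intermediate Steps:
f(-367, -24) + a*13 = -707*(-24) + 10892*13 = 16968 + 141596 = 158564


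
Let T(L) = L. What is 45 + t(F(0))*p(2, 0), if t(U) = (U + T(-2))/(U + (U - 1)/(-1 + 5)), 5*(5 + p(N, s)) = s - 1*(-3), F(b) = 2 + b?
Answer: 45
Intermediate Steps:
p(N, s) = -22/5 + s/5 (p(N, s) = -5 + (s - 1*(-3))/5 = -5 + (s + 3)/5 = -5 + (3 + s)/5 = -5 + (⅗ + s/5) = -22/5 + s/5)
t(U) = (-2 + U)/(-¼ + 5*U/4) (t(U) = (U - 2)/(U + (U - 1)/(-1 + 5)) = (-2 + U)/(U + (-1 + U)/4) = (-2 + U)/(U + (-1 + U)*(¼)) = (-2 + U)/(U + (-¼ + U/4)) = (-2 + U)/(-¼ + 5*U/4))
45 + t(F(0))*p(2, 0) = 45 + (4*(-2 + (2 + 0))/(-1 + 5*(2 + 0)))*(-22/5 + (⅕)*0) = 45 + (4*(-2 + 2)/(-1 + 5*2))*(-22/5 + 0) = 45 + (4*0/(-1 + 10))*(-22/5) = 45 + (4*0/9)*(-22/5) = 45 + (4*(⅑)*0)*(-22/5) = 45 + 0*(-22/5) = 45 + 0 = 45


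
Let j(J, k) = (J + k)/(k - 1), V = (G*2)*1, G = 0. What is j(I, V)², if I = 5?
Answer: 25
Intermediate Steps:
V = 0 (V = (0*2)*1 = 0*1 = 0)
j(J, k) = (J + k)/(-1 + k)
j(I, V)² = ((5 + 0)/(-1 + 0))² = (5/(-1))² = (-1*5)² = (-5)² = 25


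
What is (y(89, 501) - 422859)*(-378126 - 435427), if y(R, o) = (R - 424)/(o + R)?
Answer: 40594203055237/118 ≈ 3.4402e+11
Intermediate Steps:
y(R, o) = (-424 + R)/(R + o)
(y(89, 501) - 422859)*(-378126 - 435427) = ((-424 + 89)/(89 + 501) - 422859)*(-378126 - 435427) = (-335/590 - 422859)*(-813553) = ((1/590)*(-335) - 422859)*(-813553) = (-67/118 - 422859)*(-813553) = -49897429/118*(-813553) = 40594203055237/118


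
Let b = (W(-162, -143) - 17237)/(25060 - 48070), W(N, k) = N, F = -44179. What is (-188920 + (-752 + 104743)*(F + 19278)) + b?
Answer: -59588279323711/23010 ≈ -2.5897e+9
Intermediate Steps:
b = 17399/23010 (b = (-162 - 17237)/(25060 - 48070) = -17399/(-23010) = -17399*(-1/23010) = 17399/23010 ≈ 0.75615)
(-188920 + (-752 + 104743)*(F + 19278)) + b = (-188920 + (-752 + 104743)*(-44179 + 19278)) + 17399/23010 = (-188920 + 103991*(-24901)) + 17399/23010 = (-188920 - 2589479891) + 17399/23010 = -2589668811 + 17399/23010 = -59588279323711/23010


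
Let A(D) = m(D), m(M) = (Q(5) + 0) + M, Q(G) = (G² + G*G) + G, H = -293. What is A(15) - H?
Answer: 363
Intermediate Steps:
Q(G) = G + 2*G² (Q(G) = (G² + G²) + G = 2*G² + G = G + 2*G²)
m(M) = 55 + M (m(M) = (5*(1 + 2*5) + 0) + M = (5*(1 + 10) + 0) + M = (5*11 + 0) + M = (55 + 0) + M = 55 + M)
A(D) = 55 + D
A(15) - H = (55 + 15) - 1*(-293) = 70 + 293 = 363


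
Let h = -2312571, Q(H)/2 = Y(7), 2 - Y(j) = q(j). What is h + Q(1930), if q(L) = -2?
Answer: -2312563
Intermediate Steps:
Y(j) = 4 (Y(j) = 2 - 1*(-2) = 2 + 2 = 4)
Q(H) = 8 (Q(H) = 2*4 = 8)
h + Q(1930) = -2312571 + 8 = -2312563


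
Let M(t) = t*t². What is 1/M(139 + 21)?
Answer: 1/4096000 ≈ 2.4414e-7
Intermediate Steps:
M(t) = t³
1/M(139 + 21) = 1/((139 + 21)³) = 1/(160³) = 1/4096000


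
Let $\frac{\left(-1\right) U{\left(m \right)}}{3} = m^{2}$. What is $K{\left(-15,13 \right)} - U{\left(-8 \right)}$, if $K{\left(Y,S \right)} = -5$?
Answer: $187$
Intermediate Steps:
$U{\left(m \right)} = - 3 m^{2}$
$K{\left(-15,13 \right)} - U{\left(-8 \right)} = -5 - - 3 \left(-8\right)^{2} = -5 - \left(-3\right) 64 = -5 - -192 = -5 + 192 = 187$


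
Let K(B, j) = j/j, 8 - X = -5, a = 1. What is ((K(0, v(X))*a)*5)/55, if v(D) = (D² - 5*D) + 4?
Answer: 1/11 ≈ 0.090909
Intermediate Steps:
X = 13 (X = 8 - 1*(-5) = 8 + 5 = 13)
v(D) = 4 + D² - 5*D
K(B, j) = 1
((K(0, v(X))*a)*5)/55 = ((1*1)*5)/55 = (1*5)*(1/55) = 5*(1/55) = 1/11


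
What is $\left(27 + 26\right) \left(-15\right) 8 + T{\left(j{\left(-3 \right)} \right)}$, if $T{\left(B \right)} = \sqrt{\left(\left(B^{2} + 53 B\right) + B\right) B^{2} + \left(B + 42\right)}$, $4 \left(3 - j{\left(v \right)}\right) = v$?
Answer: $-6360 + \frac{\sqrt{791337}}{16} \approx -6304.4$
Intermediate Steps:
$j{\left(v \right)} = 3 - \frac{v}{4}$
$T{\left(B \right)} = \sqrt{42 + B + B^{2} \left(B^{2} + 54 B\right)}$ ($T{\left(B \right)} = \sqrt{\left(B^{2} + 54 B\right) B^{2} + \left(42 + B\right)} = \sqrt{B^{2} \left(B^{2} + 54 B\right) + \left(42 + B\right)} = \sqrt{42 + B + B^{2} \left(B^{2} + 54 B\right)}$)
$\left(27 + 26\right) \left(-15\right) 8 + T{\left(j{\left(-3 \right)} \right)} = \left(27 + 26\right) \left(-15\right) 8 + \sqrt{42 + \left(3 - - \frac{3}{4}\right) + \left(3 - - \frac{3}{4}\right)^{4} + 54 \left(3 - - \frac{3}{4}\right)^{3}} = 53 \left(-15\right) 8 + \sqrt{42 + \left(3 + \frac{3}{4}\right) + \left(3 + \frac{3}{4}\right)^{4} + 54 \left(3 + \frac{3}{4}\right)^{3}} = \left(-795\right) 8 + \sqrt{42 + \frac{15}{4} + \left(\frac{15}{4}\right)^{4} + 54 \left(\frac{15}{4}\right)^{3}} = -6360 + \sqrt{42 + \frac{15}{4} + \frac{50625}{256} + 54 \cdot \frac{3375}{64}} = -6360 + \sqrt{42 + \frac{15}{4} + \frac{50625}{256} + \frac{91125}{32}} = -6360 + \sqrt{\frac{791337}{256}} = -6360 + \frac{\sqrt{791337}}{16}$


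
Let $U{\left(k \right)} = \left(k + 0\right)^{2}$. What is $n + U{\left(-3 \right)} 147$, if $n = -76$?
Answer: $1247$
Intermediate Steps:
$U{\left(k \right)} = k^{2}$
$n + U{\left(-3 \right)} 147 = -76 + \left(-3\right)^{2} \cdot 147 = -76 + 9 \cdot 147 = -76 + 1323 = 1247$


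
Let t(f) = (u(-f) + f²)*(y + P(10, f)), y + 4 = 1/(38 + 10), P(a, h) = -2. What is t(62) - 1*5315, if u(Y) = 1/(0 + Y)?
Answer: -84217289/2976 ≈ -28299.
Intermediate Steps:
y = -191/48 (y = -4 + 1/(38 + 10) = -4 + 1/48 = -191/48 ≈ -3.9792)
u(Y) = 1/Y
t(f) = -287*f²/48 + 287/(48*f) (t(f) = (1/(-f) + f²)*(-191/48 - 2) = (-1/f + f²)*(-287/48) = (f² - 1/f)*(-287/48) = -287*f²/48 + 287/(48*f))
t(62) - 1*5315 = (287/48)*(1 - 1*62³)/62 - 1*5315 = (287/48)*(1/62)*(1 - 1*238328) - 5315 = (287/48)*(1/62)*(1 - 238328) - 5315 = (287/48)*(1/62)*(-238327) - 5315 = -68399849/2976 - 5315 = -84217289/2976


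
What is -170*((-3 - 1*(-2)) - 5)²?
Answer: -6120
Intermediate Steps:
-170*((-3 - 1*(-2)) - 5)² = -170*((-3 + 2) - 5)² = -170*(-1 - 5)² = -170*(-6)² = -170*36 = -6120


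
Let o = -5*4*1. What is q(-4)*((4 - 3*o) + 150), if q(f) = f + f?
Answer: -1712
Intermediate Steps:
q(f) = 2*f
o = -20 (o = -20*1 = -20)
q(-4)*((4 - 3*o) + 150) = (2*(-4))*((4 - 3*(-20)) + 150) = -8*((4 + 60) + 150) = -8*(64 + 150) = -8*214 = -1712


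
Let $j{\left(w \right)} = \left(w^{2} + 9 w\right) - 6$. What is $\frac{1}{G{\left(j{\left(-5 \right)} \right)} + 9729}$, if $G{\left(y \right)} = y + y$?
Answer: $\frac{1}{9677} \approx 0.00010334$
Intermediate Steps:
$j{\left(w \right)} = -6 + w^{2} + 9 w$
$G{\left(y \right)} = 2 y$
$\frac{1}{G{\left(j{\left(-5 \right)} \right)} + 9729} = \frac{1}{2 \left(-6 + \left(-5\right)^{2} + 9 \left(-5\right)\right) + 9729} = \frac{1}{2 \left(-6 + 25 - 45\right) + 9729} = \frac{1}{2 \left(-26\right) + 9729} = \frac{1}{-52 + 9729} = \frac{1}{9677}$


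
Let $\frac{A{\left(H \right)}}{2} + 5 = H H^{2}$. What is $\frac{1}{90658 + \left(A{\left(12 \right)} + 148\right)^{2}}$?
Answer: $\frac{1}{13007494} \approx 7.6879 \cdot 10^{-8}$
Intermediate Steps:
$A{\left(H \right)} = -10 + 2 H^{3}$ ($A{\left(H \right)} = -10 + 2 H H^{2} = -10 + 2 H^{3}$)
$\frac{1}{90658 + \left(A{\left(12 \right)} + 148\right)^{2}} = \frac{1}{90658 + \left(\left(-10 + 2 \cdot 12^{3}\right) + 148\right)^{2}} = \frac{1}{90658 + \left(\left(-10 + 2 \cdot 1728\right) + 148\right)^{2}} = \frac{1}{90658 + \left(\left(-10 + 3456\right) + 148\right)^{2}} = \frac{1}{90658 + \left(3446 + 148\right)^{2}} = \frac{1}{90658 + 3594^{2}} = \frac{1}{90658 + 12916836} = \frac{1}{13007494}$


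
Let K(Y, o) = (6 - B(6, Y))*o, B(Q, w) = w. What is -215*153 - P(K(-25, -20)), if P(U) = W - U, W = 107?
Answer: -33622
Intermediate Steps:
K(Y, o) = o*(6 - Y) (K(Y, o) = (6 - Y)*o = o*(6 - Y))
P(U) = 107 - U
-215*153 - P(K(-25, -20)) = -215*153 - (107 - (-20)*(6 - 1*(-25))) = -32895 - (107 - (-20)*(6 + 25)) = -32895 - (107 - (-20)*31) = -32895 - (107 - 1*(-620)) = -32895 - (107 + 620) = -32895 - 1*727 = -32895 - 727 = -33622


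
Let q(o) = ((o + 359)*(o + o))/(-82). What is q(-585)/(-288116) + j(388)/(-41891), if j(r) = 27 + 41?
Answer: 2367570851/247424080798 ≈ 0.0095689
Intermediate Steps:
j(r) = 68
q(o) = -o*(359 + o)/41 (q(o) = ((359 + o)*(2*o))*(-1/82) = (2*o*(359 + o))*(-1/82) = -o*(359 + o)/41)
q(-585)/(-288116) + j(388)/(-41891) = -1/41*(-585)*(359 - 585)/(-288116) + 68/(-41891) = -1/41*(-585)*(-226)*(-1/288116) + 68*(-1/41891) = -132210/41*(-1/288116) - 68/41891 = 66105/5906378 - 68/41891 = 2367570851/247424080798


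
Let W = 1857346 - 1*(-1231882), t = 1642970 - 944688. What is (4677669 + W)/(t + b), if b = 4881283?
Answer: 7766897/5579565 ≈ 1.3920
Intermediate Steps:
t = 698282
W = 3089228 (W = 1857346 + 1231882 = 3089228)
(4677669 + W)/(t + b) = (4677669 + 3089228)/(698282 + 4881283) = 7766897/5579565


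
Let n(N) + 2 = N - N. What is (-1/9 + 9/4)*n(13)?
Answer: -77/18 ≈ -4.2778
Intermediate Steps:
n(N) = -2 (n(N) = -2 + (N - N) = -2 + 0 = -2)
(-1/9 + 9/4)*n(13) = (-1/9 + 9/4)*(-2) = (-1*⅑ + 9*(¼))*(-2) = (-⅑ + 9/4)*(-2) = (77/36)*(-2) = -77/18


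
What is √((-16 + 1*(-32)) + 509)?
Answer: √461 ≈ 21.471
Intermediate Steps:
√((-16 + 1*(-32)) + 509) = √((-16 - 32) + 509) = √(-48 + 509) = √461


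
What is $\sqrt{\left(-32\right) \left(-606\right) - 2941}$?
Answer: $\sqrt{16451} \approx 128.26$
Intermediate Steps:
$\sqrt{\left(-32\right) \left(-606\right) - 2941} = \sqrt{19392 - 2941} = \sqrt{16451}$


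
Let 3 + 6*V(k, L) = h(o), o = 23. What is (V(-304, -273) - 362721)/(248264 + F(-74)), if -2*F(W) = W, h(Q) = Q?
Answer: -1088153/744903 ≈ -1.4608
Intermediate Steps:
V(k, L) = 10/3 (V(k, L) = -½ + (⅙)*23 = -½ + 23/6 = 10/3)
F(W) = -W/2
(V(-304, -273) - 362721)/(248264 + F(-74)) = (10/3 - 362721)/(248264 - ½*(-74)) = -1088153/(3*(248264 + 37)) = -1088153/3/248301 = -1088153/3*1/248301 = -1088153/744903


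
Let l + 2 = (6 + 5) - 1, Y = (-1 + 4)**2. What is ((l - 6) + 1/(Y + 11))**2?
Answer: 1681/400 ≈ 4.2025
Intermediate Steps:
Y = 9 (Y = 3**2 = 9)
l = 8 (l = -2 + ((6 + 5) - 1) = -2 + (11 - 1) = -2 + 10 = 8)
((l - 6) + 1/(Y + 11))**2 = ((8 - 6) + 1/(9 + 11))**2 = (2 + 1/20)**2 = (41/20)**2 = 1681/400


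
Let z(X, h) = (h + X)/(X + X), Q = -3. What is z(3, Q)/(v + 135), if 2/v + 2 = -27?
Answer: 0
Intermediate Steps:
v = -2/29 (v = 2/(-2 - 27) = 2/(-29) = 2*(-1/29) = -2/29 ≈ -0.068966)
z(X, h) = (X + h)/(2*X) (z(X, h) = (X + h)/((2*X)) = (X + h)*(1/(2*X)) = (X + h)/(2*X))
z(3, Q)/(v + 135) = ((½)*(3 - 3)/3)/(-2/29 + 135) = ((½)*(⅓)*0)/(3913/29) = 0*(29/3913) = 0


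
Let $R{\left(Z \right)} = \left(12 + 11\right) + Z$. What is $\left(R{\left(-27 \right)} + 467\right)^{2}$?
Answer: $214369$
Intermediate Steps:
$R{\left(Z \right)} = 23 + Z$
$\left(R{\left(-27 \right)} + 467\right)^{2} = \left(\left(23 - 27\right) + 467\right)^{2} = \left(-4 + 467\right)^{2} = 463^{2} = 214369$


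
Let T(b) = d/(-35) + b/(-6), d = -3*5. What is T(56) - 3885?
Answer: -81772/21 ≈ -3893.9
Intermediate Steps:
d = -15
T(b) = 3/7 - b/6 (T(b) = -15/(-35) + b/(-6) = -15*(-1/35) + b*(-⅙) = 3/7 - b/6)
T(56) - 3885 = (3/7 - ⅙*56) - 3885 = (3/7 - 28/3) - 3885 = -187/21 - 3885 = -81772/21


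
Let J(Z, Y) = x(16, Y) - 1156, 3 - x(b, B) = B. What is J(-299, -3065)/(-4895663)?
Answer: -1912/4895663 ≈ -0.00039055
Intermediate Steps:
x(b, B) = 3 - B
J(Z, Y) = -1153 - Y (J(Z, Y) = (3 - Y) - 1156 = -1153 - Y)
J(-299, -3065)/(-4895663) = (-1153 - 1*(-3065))/(-4895663) = (-1153 + 3065)*(-1/4895663) = 1912*(-1/4895663) = -1912/4895663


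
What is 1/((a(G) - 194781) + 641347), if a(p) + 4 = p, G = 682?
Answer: 1/447244 ≈ 2.2359e-6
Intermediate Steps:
a(p) = -4 + p
1/((a(G) - 194781) + 641347) = 1/(((-4 + 682) - 194781) + 641347) = 1/((678 - 194781) + 641347) = 1/(-194103 + 641347) = 1/447244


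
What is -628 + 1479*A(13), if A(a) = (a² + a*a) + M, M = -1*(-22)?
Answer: 531812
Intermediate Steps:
M = 22
A(a) = 22 + 2*a² (A(a) = (a² + a*a) + 22 = (a² + a²) + 22 = 2*a² + 22 = 22 + 2*a²)
-628 + 1479*A(13) = -628 + 1479*(22 + 2*13²) = -628 + 1479*(22 + 2*169) = -628 + 1479*(22 + 338) = -628 + 1479*360 = -628 + 532440 = 531812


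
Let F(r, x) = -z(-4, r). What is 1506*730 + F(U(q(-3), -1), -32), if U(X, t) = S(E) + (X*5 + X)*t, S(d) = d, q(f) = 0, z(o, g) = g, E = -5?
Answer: 1099385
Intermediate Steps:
U(X, t) = -5 + 6*X*t (U(X, t) = -5 + (X*5 + X)*t = -5 + (5*X + X)*t = -5 + (6*X)*t = -5 + 6*X*t)
F(r, x) = -r
1506*730 + F(U(q(-3), -1), -32) = 1506*730 - (-5 + 6*0*(-1)) = 1099380 - (-5 + 0) = 1099380 - 1*(-5) = 1099380 + 5 = 1099385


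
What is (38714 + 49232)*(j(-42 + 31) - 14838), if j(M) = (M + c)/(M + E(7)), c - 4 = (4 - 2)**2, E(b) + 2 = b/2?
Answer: -24793384536/19 ≈ -1.3049e+9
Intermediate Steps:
E(b) = -2 + b/2
c = 8 (c = 4 + (4 - 2)**2 = 4 + 2**2 = 4 + 4 = 8)
j(M) = (8 + M)/(3/2 + M) (j(M) = (M + 8)/(M + (-2 + (1/2)*7)) = (8 + M)/(M + (-2 + 7/2)) = (8 + M)/(M + 3/2) = (8 + M)/(3/2 + M))
(38714 + 49232)*(j(-42 + 31) - 14838) = (38714 + 49232)*(2*(8 + (-42 + 31))/(3 + 2*(-42 + 31)) - 14838) = 87946*(2*(8 - 11)/(3 + 2*(-11)) - 14838) = 87946*(2*(-3)/(3 - 22) - 14838) = 87946*(2*(-3)/(-19) - 14838) = 87946*(2*(-1/19)*(-3) - 14838) = 87946*(6/19 - 14838) = 87946*(-281916/19) = -24793384536/19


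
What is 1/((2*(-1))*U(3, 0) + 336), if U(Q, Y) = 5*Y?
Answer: 1/336 ≈ 0.0029762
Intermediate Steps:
1/((2*(-1))*U(3, 0) + 336) = 1/((2*(-1))*(5*0) + 336) = 1/(-2*0 + 336) = 1/(0 + 336) = 1/336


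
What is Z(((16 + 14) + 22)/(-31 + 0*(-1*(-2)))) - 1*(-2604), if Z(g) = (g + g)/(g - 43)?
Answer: 3606644/1385 ≈ 2604.1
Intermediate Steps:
Z(g) = 2*g/(-43 + g) (Z(g) = (2*g)/(-43 + g) = 2*g/(-43 + g))
Z(((16 + 14) + 22)/(-31 + 0*(-1*(-2)))) - 1*(-2604) = 2*(((16 + 14) + 22)/(-31 + 0*(-1*(-2))))/(-43 + ((16 + 14) + 22)/(-31 + 0*(-1*(-2)))) - 1*(-2604) = 2*((30 + 22)/(-31 + 0*2))/(-43 + (30 + 22)/(-31 + 0*2)) + 2604 = 2*(52/(-31 + 0))/(-43 + 52/(-31 + 0)) + 2604 = 2*(52/(-31))/(-43 + 52/(-31)) + 2604 = 2*(52*(-1/31))/(-43 + 52*(-1/31)) + 2604 = 2*(-52/31)/(-43 - 52/31) + 2604 = 2*(-52/31)/(-1385/31) + 2604 = 2*(-52/31)*(-31/1385) + 2604 = 104/1385 + 2604 = 3606644/1385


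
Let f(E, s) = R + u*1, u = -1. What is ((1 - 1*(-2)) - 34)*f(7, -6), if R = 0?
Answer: 31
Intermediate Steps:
f(E, s) = -1 (f(E, s) = 0 - 1*1 = 0 - 1 = -1)
((1 - 1*(-2)) - 34)*f(7, -6) = ((1 - 1*(-2)) - 34)*(-1) = ((1 + 2) - 34)*(-1) = (3 - 34)*(-1) = -31*(-1) = 31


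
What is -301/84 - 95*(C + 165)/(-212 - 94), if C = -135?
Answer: 1169/204 ≈ 5.7304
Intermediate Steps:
-301/84 - 95*(C + 165)/(-212 - 94) = -301/84 - 95*(-135 + 165)/(-212 - 94) = -301*1/84 - 95/((-306/30)) = -43/12 - 95/((-306*1/30)) = -43/12 - 95/(-51/5) = -43/12 - 95*(-5/51) = -43/12 + 475/51 = 1169/204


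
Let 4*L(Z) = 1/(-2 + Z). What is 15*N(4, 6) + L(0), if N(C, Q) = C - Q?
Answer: -241/8 ≈ -30.125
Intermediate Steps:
L(Z) = 1/(4*(-2 + Z))
15*N(4, 6) + L(0) = 15*(4 - 1*6) + 1/(4*(-2 + 0)) = 15*(4 - 6) + (1/4)/(-2) = 15*(-2) + (1/4)*(-1/2) = -30 - 1/8 = -241/8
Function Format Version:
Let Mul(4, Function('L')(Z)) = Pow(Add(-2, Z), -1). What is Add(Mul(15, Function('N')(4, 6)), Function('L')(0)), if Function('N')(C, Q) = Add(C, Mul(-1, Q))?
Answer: Rational(-241, 8) ≈ -30.125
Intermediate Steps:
Function('L')(Z) = Mul(Rational(1, 4), Pow(Add(-2, Z), -1))
Add(Mul(15, Function('N')(4, 6)), Function('L')(0)) = Add(Mul(15, Add(4, Mul(-1, 6))), Mul(Rational(1, 4), Pow(Add(-2, 0), -1))) = Add(Mul(15, Add(4, -6)), Mul(Rational(1, 4), Pow(-2, -1))) = Add(Mul(15, -2), Mul(Rational(1, 4), Rational(-1, 2))) = Add(-30, Rational(-1, 8)) = Rational(-241, 8)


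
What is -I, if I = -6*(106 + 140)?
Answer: 1476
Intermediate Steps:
I = -1476 (I = -6*246 = -1476)
-I = -1*(-1476) = 1476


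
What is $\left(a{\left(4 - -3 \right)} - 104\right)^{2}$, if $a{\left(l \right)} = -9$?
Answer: $12769$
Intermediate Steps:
$\left(a{\left(4 - -3 \right)} - 104\right)^{2} = \left(-9 - 104\right)^{2} = \left(-113\right)^{2} = 12769$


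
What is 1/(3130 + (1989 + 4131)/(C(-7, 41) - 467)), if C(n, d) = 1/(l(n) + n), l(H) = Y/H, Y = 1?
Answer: 23357/72801410 ≈ 0.00032083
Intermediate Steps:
l(H) = 1/H
C(n, d) = 1/(n + 1/n) (C(n, d) = 1/(1/n + n) = 1/(n + 1/n))
1/(3130 + (1989 + 4131)/(C(-7, 41) - 467)) = 1/(3130 + (1989 + 4131)/(-7/(1 + (-7)**2) - 467)) = 1/(3130 + 6120/(-7/(1 + 49) - 467)) = 1/(3130 + 6120/(-7/50 - 467)) = 1/(3130 + 6120/(-23357/50)) = 1/(3130 + 6120*(-50/23357)) = 1/(3130 - 306000/23357) = 1/(72801410/23357) = 23357/72801410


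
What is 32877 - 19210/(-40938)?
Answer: 672968918/20469 ≈ 32878.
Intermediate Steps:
32877 - 19210/(-40938) = 32877 - 19210*(-1)/40938 = 32877 - 1*(-9605/20469) = 32877 + 9605/20469 = 672968918/20469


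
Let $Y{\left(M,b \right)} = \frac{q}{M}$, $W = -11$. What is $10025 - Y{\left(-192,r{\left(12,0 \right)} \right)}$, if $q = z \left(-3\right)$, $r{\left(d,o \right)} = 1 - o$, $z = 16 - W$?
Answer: $\frac{641573}{64} \approx 10025.0$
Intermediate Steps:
$z = 27$ ($z = 16 - -11 = 16 + 11 = 27$)
$q = -81$ ($q = 27 \left(-3\right) = -81$)
$Y{\left(M,b \right)} = - \frac{81}{M}$
$10025 - Y{\left(-192,r{\left(12,0 \right)} \right)} = 10025 - - \frac{81}{-192} = 10025 - \left(-81\right) \left(- \frac{1}{192}\right) = 10025 - \frac{27}{64} = \frac{641573}{64}$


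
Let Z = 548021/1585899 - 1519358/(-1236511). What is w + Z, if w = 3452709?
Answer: 6770701762666053374/1960981558389 ≈ 3.4527e+6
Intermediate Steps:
Z = 3087182327573/1960981558389 (Z = 548021*(1/1585899) - 1519358*(-1/1236511) = 548021/1585899 + 1519358/1236511 = 3087182327573/1960981558389 ≈ 1.5743)
w + Z = 3452709 + 3087182327573/1960981558389 = 6770701762666053374/1960981558389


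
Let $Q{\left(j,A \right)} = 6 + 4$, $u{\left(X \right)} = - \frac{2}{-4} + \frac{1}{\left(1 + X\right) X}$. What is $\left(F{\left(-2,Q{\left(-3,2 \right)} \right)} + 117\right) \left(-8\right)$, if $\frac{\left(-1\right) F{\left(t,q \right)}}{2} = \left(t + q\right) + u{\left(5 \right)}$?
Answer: $- \frac{11992}{15} \approx -799.47$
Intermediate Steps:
$u{\left(X \right)} = \frac{1}{2} + \frac{1}{X \left(1 + X\right)}$ ($u{\left(X \right)} = \left(-2\right) \left(- \frac{1}{4}\right) + \frac{1}{X \left(1 + X\right)} = \frac{1}{2} + \frac{1}{X \left(1 + X\right)}$)
$Q{\left(j,A \right)} = 10$
$F{\left(t,q \right)} = - \frac{16}{15} - 2 q - 2 t$ ($F{\left(t,q \right)} = - 2 \left(\left(t + q\right) + \frac{2 + 5 + 5^{2}}{2 \cdot 5 \left(1 + 5\right)}\right) = - 2 \left(\left(q + t\right) + \frac{1}{2} \cdot \frac{1}{5} \cdot \frac{1}{6} \left(2 + 5 + 25\right)\right) = - 2 \left(\left(q + t\right) + \frac{1}{2} \cdot \frac{1}{5} \cdot \frac{1}{6} \cdot 32\right) = - 2 \left(\left(q + t\right) + \frac{8}{15}\right) = - 2 \left(\frac{8}{15} + q + t\right) = - \frac{16}{15} - 2 q - 2 t$)
$\left(F{\left(-2,Q{\left(-3,2 \right)} \right)} + 117\right) \left(-8\right) = \left(\left(- \frac{16}{15} - 20 - -4\right) + 117\right) \left(-8\right) = \left(\left(- \frac{16}{15} - 20 + 4\right) + 117\right) \left(-8\right) = \left(- \frac{256}{15} + 117\right) \left(-8\right) = \frac{1499}{15} \left(-8\right) = - \frac{11992}{15}$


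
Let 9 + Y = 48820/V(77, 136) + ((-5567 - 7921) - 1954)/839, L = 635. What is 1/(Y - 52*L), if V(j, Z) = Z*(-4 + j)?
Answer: -2082398/68807610591 ≈ -3.0264e-5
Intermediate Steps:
Y = -46828631/2082398 (Y = -9 + (48820/((136*(-4 + 77))) + ((-5567 - 7921) - 1954)/839) = -9 + (48820/((136*73)) + (-13488 - 1954)*(1/839)) = -9 + (48820/9928 - 15442*1/839) = -9 + (48820*(1/9928) - 15442/839) = -9 + (12205/2482 - 15442/839) = -9 - 28087049/2082398 = -46828631/2082398 ≈ -22.488)
1/(Y - 52*L) = 1/(-46828631/2082398 - 52*635) = 1/(-46828631/2082398 - 33020) = 1/(-68807610591/2082398) = -2082398/68807610591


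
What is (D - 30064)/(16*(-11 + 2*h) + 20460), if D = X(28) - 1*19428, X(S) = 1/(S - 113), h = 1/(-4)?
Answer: -4206821/1723460 ≈ -2.4409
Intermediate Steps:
h = -¼ ≈ -0.25000
X(S) = 1/(-113 + S)
D = -1651381/85 (D = 1/(-113 + 28) - 1*19428 = 1/(-85) - 19428 = -1/85 - 19428 = -1651381/85 ≈ -19428.)
(D - 30064)/(16*(-11 + 2*h) + 20460) = (-1651381/85 - 30064)/(16*(-11 + 2*(-¼)) + 20460) = -4206821/(85*(16*(-11 - ½) + 20460)) = -4206821/(85*(16*(-23/2) + 20460)) = -4206821/(85*(-184 + 20460)) = -4206821/85/20276 = -4206821/85*1/20276 = -4206821/1723460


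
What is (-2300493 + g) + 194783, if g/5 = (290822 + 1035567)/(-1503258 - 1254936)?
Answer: -5807963319685/2758194 ≈ -2.1057e+6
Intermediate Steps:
g = -6631945/2758194 (g = 5*((290822 + 1035567)/(-1503258 - 1254936)) = 5*(1326389/(-2758194)) = 5*(1326389*(-1/2758194)) = 5*(-1326389/2758194) = -6631945/2758194 ≈ -2.4045)
(-2300493 + g) + 194783 = (-2300493 - 6631945/2758194) + 194783 = -6345212621587/2758194 + 194783 = -5807963319685/2758194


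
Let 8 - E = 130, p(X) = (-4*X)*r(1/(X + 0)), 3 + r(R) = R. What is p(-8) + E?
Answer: -222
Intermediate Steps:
r(R) = -3 + R
p(X) = -4*X*(-3 + 1/X) (p(X) = (-4*X)*(-3 + 1/(X + 0)) = (-4*X)*(-3 + 1/X) = -4*X*(-3 + 1/X))
E = -122 (E = 8 - 1*130 = 8 - 130 = -122)
p(-8) + E = (-4 + 12*(-8)) - 122 = (-4 - 96) - 122 = -100 - 122 = -222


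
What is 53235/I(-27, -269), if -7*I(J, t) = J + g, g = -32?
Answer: 372645/59 ≈ 6316.0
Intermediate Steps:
I(J, t) = 32/7 - J/7 (I(J, t) = -(J - 32)/7 = -(-32 + J)/7 = 32/7 - J/7)
53235/I(-27, -269) = 53235/(32/7 - ⅐*(-27)) = 53235/(32/7 + 27/7) = 53235/(59/7) = 53235*(7/59) = 372645/59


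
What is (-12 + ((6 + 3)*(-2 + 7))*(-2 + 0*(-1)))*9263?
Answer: -944826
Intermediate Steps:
(-12 + ((6 + 3)*(-2 + 7))*(-2 + 0*(-1)))*9263 = (-12 + (9*5)*(-2 + 0))*9263 = (-12 + 45*(-2))*9263 = (-12 - 90)*9263 = -102*9263 = -944826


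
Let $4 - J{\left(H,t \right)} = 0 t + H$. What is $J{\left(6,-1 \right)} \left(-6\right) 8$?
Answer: $96$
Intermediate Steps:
$J{\left(H,t \right)} = 4 - H$ ($J{\left(H,t \right)} = 4 - \left(0 t + H\right) = 4 - \left(0 + H\right) = 4 - H$)
$J{\left(6,-1 \right)} \left(-6\right) 8 = \left(4 - 6\right) \left(-6\right) 8 = \left(-2\right) \left(-6\right) 8 = 12 \cdot 8 = 96$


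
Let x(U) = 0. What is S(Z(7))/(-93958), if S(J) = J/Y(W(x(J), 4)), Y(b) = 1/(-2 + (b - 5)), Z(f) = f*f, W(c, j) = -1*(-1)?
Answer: 147/46979 ≈ 0.0031291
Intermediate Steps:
W(c, j) = 1
Z(f) = f**2
Y(b) = 1/(-7 + b) (Y(b) = 1/(-2 + (-5 + b)) = 1/(-7 + b))
S(J) = -6*J (S(J) = J/(1/(-7 + 1)) = J/(1/(-6)) = J/(-1/6) = J*(-6) = -6*J)
S(Z(7))/(-93958) = -6*7**2/(-93958) = -6*49*(-1/93958) = -294*(-1/93958) = 147/46979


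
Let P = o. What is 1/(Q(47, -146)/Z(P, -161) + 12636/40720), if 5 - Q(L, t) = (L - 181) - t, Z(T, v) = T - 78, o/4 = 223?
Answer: 4143260/1250083 ≈ 3.3144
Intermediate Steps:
o = 892 (o = 4*223 = 892)
P = 892
Z(T, v) = -78 + T
Q(L, t) = 186 + t - L (Q(L, t) = 5 - ((L - 181) - t) = 5 - ((-181 + L) - t) = 5 - (-181 + L - t) = 5 + (181 + t - L) = 186 + t - L)
1/(Q(47, -146)/Z(P, -161) + 12636/40720) = 1/((186 - 146 - 1*47)/(-78 + 892) + 12636/40720) = 1/((186 - 146 - 47)/814 + 12636*(1/40720)) = 1/(-7*1/814 + 3159/10180) = 1/(-7/814 + 3159/10180) = 1/(1250083/4143260) = 4143260/1250083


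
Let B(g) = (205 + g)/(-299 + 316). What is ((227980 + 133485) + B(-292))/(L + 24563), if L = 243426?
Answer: 6144818/4555813 ≈ 1.3488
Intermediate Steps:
B(g) = 205/17 + g/17 (B(g) = (205 + g)/17 = (205 + g)*(1/17) = 205/17 + g/17)
((227980 + 133485) + B(-292))/(L + 24563) = ((227980 + 133485) + (205/17 + (1/17)*(-292)))/(243426 + 24563) = (361465 + (205/17 - 292/17))/267989 = (361465 - 87/17)*(1/267989) = (6144818/17)*(1/267989) = 6144818/4555813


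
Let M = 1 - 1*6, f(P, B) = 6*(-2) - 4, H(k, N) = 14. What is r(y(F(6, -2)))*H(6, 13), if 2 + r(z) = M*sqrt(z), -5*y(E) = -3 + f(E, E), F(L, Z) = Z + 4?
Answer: -28 - 14*sqrt(95) ≈ -164.46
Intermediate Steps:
f(P, B) = -16 (f(P, B) = -12 - 4 = -16)
F(L, Z) = 4 + Z
y(E) = 19/5 (y(E) = -(-3 - 16)/5 = -1/5*(-19) = 19/5)
M = -5 (M = 1 - 6 = -5)
r(z) = -2 - 5*sqrt(z)
r(y(F(6, -2)))*H(6, 13) = (-2 - sqrt(95))*14 = -28 - 14*sqrt(95)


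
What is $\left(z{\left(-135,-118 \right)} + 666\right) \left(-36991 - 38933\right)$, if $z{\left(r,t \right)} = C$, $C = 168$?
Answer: $-63320616$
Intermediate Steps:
$z{\left(r,t \right)} = 168$
$\left(z{\left(-135,-118 \right)} + 666\right) \left(-36991 - 38933\right) = \left(168 + 666\right) \left(-36991 - 38933\right) = 834 \left(-75924\right) = -63320616$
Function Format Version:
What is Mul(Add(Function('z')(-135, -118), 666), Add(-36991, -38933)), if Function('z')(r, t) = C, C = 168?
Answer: -63320616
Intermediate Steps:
Function('z')(r, t) = 168
Mul(Add(Function('z')(-135, -118), 666), Add(-36991, -38933)) = Mul(Add(168, 666), Add(-36991, -38933)) = Mul(834, -75924) = -63320616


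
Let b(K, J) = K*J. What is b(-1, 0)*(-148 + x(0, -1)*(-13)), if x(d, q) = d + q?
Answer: 0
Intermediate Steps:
b(K, J) = J*K
b(-1, 0)*(-148 + x(0, -1)*(-13)) = (0*(-1))*(-148 + (0 - 1)*(-13)) = 0*(-148 - 1*(-13)) = 0*(-148 + 13) = 0*(-135) = 0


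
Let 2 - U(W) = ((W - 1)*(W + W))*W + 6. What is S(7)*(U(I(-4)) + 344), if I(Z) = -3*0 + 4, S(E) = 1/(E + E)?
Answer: 122/7 ≈ 17.429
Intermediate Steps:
S(E) = 1/(2*E)
I(Z) = 4 (I(Z) = 0 + 4 = 4)
U(W) = -4 - 2*W²*(-1 + W) (U(W) = 2 - (((W - 1)*(W + W))*W + 6) = 2 - (((-1 + W)*(2*W))*W + 6) = 2 - ((2*W*(-1 + W))*W + 6) = 2 - (2*W²*(-1 + W) + 6) = 2 - (6 + 2*W²*(-1 + W)) = 2 + (-6 - 2*W²*(-1 + W)) = -4 - 2*W²*(-1 + W))
S(7)*(U(I(-4)) + 344) = ((½)/7)*((-4 - 2*4³ + 2*4²) + 344) = ((½)*(⅐))*((-4 - 2*64 + 2*16) + 344) = ((-4 - 128 + 32) + 344)/14 = (-100 + 344)/14 = (1/14)*244 = 122/7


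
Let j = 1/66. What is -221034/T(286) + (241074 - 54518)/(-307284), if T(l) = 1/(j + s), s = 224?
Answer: -3803789172904/76821 ≈ -4.9515e+7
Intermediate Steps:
j = 1/66 ≈ 0.015152
T(l) = 66/14785 (T(l) = 1/(1/66 + 224) = 1/(14785/66) = 66/14785)
-221034/T(286) + (241074 - 54518)/(-307284) = -221034/66/14785 + (241074 - 54518)/(-307284) = -221034*14785/66 + 186556*(-1/307284) = -49514965 - 46639/76821 = -3803789172904/76821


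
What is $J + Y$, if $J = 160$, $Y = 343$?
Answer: $503$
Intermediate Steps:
$J + Y = 160 + 343 = 503$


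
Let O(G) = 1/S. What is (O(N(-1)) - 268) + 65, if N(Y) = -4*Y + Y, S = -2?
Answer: -407/2 ≈ -203.50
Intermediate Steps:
N(Y) = -3*Y
O(G) = -½ (O(G) = 1/(-2) = -½)
(O(N(-1)) - 268) + 65 = (-½ - 268) + 65 = -537/2 + 65 = -407/2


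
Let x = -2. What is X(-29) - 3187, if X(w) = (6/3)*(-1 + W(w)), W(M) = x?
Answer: -3193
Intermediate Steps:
W(M) = -2
X(w) = -6 (X(w) = (6/3)*(-1 - 2) = (6*(⅓))*(-3) = 2*(-3) = -6)
X(-29) - 3187 = -6 - 3187 = -3193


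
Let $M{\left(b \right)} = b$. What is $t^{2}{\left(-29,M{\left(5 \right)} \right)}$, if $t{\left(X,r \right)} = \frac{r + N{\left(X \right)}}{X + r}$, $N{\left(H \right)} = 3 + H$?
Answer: $\frac{49}{64} \approx 0.76563$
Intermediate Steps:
$t{\left(X,r \right)} = \frac{3 + X + r}{X + r}$ ($t{\left(X,r \right)} = \frac{r + \left(3 + X\right)}{X + r} = \frac{3 + X + r}{X + r}$)
$t^{2}{\left(-29,M{\left(5 \right)} \right)} = \left(\frac{3 - 29 + 5}{-29 + 5}\right)^{2} = \left(\frac{1}{-24} \left(-21\right)\right)^{2} = \left(\left(- \frac{1}{24}\right) \left(-21\right)\right)^{2} = \left(\frac{7}{8}\right)^{2} = \frac{49}{64}$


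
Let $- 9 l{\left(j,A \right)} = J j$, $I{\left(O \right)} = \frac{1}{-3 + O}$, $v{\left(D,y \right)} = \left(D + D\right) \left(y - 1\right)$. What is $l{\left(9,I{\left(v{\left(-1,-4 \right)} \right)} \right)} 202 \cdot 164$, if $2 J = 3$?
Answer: $-49692$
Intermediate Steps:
$v{\left(D,y \right)} = 2 D \left(-1 + y\right)$
$J = \frac{3}{2}$ ($J = \frac{1}{2} \cdot 3 = \frac{3}{2} \approx 1.5$)
$l{\left(j,A \right)} = - \frac{j}{6}$ ($l{\left(j,A \right)} = - \frac{\frac{3}{2} j}{9} = - \frac{j}{6}$)
$l{\left(9,I{\left(v{\left(-1,-4 \right)} \right)} \right)} 202 \cdot 164 = \left(- \frac{1}{6}\right) 9 \cdot 202 \cdot 164 = \left(- \frac{3}{2}\right) 202 \cdot 164 = \left(-303\right) 164 = -49692$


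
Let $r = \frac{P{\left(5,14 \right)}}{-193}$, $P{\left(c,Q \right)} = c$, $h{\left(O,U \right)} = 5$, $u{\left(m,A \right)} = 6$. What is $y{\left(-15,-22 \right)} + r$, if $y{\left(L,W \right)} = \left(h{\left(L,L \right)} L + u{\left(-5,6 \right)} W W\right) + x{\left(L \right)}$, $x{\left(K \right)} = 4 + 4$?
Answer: $\frac{547536}{193} \approx 2837.0$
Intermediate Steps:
$x{\left(K \right)} = 8$
$y{\left(L,W \right)} = 8 + 5 L + 6 W^{2}$ ($y{\left(L,W \right)} = \left(5 L + 6 W W\right) + 8 = \left(5 L + 6 W^{2}\right) + 8 = 8 + 5 L + 6 W^{2}$)
$r = - \frac{5}{193}$ ($r = \frac{5}{-193} = 5 \left(- \frac{1}{193}\right) = - \frac{5}{193} \approx -0.025907$)
$y{\left(-15,-22 \right)} + r = \left(8 + 5 \left(-15\right) + 6 \left(-22\right)^{2}\right) - \frac{5}{193} = \left(8 - 75 + 6 \cdot 484\right) - \frac{5}{193} = \left(8 - 75 + 2904\right) - \frac{5}{193} = 2837 - \frac{5}{193} = \frac{547536}{193}$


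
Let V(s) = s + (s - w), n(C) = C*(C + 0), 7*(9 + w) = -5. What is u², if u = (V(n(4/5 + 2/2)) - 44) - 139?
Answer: 852114481/30625 ≈ 27824.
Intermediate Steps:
w = -68/7 (w = -9 + (⅐)*(-5) = -9 - 5/7 = -68/7 ≈ -9.7143)
n(C) = C² (n(C) = C*C = C²)
V(s) = 68/7 + 2*s (V(s) = s + (s - 1*(-68/7)) = s + (s + 68/7) = s + (68/7 + s) = 68/7 + 2*s)
u = -29191/175 (u = ((68/7 + 2*(4/5 + 2/2)²) - 44) - 139 = ((68/7 + 2*(4*(⅕) + 2*(½))²) - 44) - 139 = ((68/7 + 2*(⅘ + 1)²) - 44) - 139 = ((68/7 + 2*(9/5)²) - 44) - 139 = ((68/7 + 2*(81/25)) - 44) - 139 = ((68/7 + 162/25) - 44) - 139 = (2834/175 - 44) - 139 = -4866/175 - 139 = -29191/175 ≈ -166.81)
u² = (-29191/175)² = 852114481/30625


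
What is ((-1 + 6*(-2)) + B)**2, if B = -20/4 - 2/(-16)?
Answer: 20449/64 ≈ 319.52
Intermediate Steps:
B = -39/8 (B = -20*1/4 - 2*(-1/16) = -5 + 1/8 = -39/8 ≈ -4.8750)
((-1 + 6*(-2)) + B)**2 = ((-1 + 6*(-2)) - 39/8)**2 = ((-1 - 12) - 39/8)**2 = (-13 - 39/8)**2 = (-143/8)**2 = 20449/64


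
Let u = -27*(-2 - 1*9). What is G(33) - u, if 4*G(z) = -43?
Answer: -1231/4 ≈ -307.75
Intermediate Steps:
u = 297 (u = -27*(-2 - 9) = -27*(-11) = 297)
G(z) = -43/4 (G(z) = (¼)*(-43) = -43/4)
G(33) - u = -43/4 - 1*297 = -43/4 - 297 = -1231/4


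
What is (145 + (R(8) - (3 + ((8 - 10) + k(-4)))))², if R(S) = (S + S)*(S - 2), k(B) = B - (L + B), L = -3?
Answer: 56169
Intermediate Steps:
k(B) = 3 (k(B) = B - (-3 + B) = B + (3 - B) = 3)
R(S) = 2*S*(-2 + S) (R(S) = (2*S)*(-2 + S) = 2*S*(-2 + S))
(145 + (R(8) - (3 + ((8 - 10) + k(-4)))))² = (145 + (2*8*(-2 + 8) - (3 + ((8 - 10) + 3))))² = (145 + (2*8*6 - (3 + (-2 + 3))))² = (145 + (96 - (3 + 1)))² = (145 + (96 - 1*4))² = (145 + (96 - 4))² = (145 + 92)² = 237² = 56169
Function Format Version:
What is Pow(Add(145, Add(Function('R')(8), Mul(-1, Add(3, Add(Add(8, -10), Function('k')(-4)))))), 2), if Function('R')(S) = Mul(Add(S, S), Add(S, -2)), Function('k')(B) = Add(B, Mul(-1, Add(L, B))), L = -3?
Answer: 56169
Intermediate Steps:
Function('k')(B) = 3 (Function('k')(B) = Add(B, Mul(-1, Add(-3, B))) = Add(B, Add(3, Mul(-1, B))) = 3)
Function('R')(S) = Mul(2, S, Add(-2, S)) (Function('R')(S) = Mul(Mul(2, S), Add(-2, S)) = Mul(2, S, Add(-2, S)))
Pow(Add(145, Add(Function('R')(8), Mul(-1, Add(3, Add(Add(8, -10), Function('k')(-4)))))), 2) = Pow(Add(145, Add(Mul(2, 8, Add(-2, 8)), Mul(-1, Add(3, Add(Add(8, -10), 3))))), 2) = Pow(Add(145, Add(Mul(2, 8, 6), Mul(-1, Add(3, Add(-2, 3))))), 2) = Pow(Add(145, Add(96, Mul(-1, Add(3, 1)))), 2) = Pow(Add(145, Add(96, Mul(-1, 4))), 2) = Pow(Add(145, Add(96, -4)), 2) = Pow(Add(145, 92), 2) = Pow(237, 2) = 56169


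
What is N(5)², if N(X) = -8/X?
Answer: 64/25 ≈ 2.5600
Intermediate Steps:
N(5)² = (-8/5)² = 64/25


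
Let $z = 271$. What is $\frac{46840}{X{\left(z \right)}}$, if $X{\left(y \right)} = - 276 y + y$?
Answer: $- \frac{9368}{14905} \approx -0.62851$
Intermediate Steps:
$X{\left(y \right)} = - 275 y$
$\frac{46840}{X{\left(z \right)}} = \frac{46840}{\left(-275\right) 271} = \frac{46840}{-74525} = 46840 \left(- \frac{1}{74525}\right) = - \frac{9368}{14905}$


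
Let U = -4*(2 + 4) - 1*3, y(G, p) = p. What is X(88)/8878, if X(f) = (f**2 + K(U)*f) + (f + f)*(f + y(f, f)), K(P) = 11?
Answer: 19844/4439 ≈ 4.4704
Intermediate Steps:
U = -27 (U = -4*6 - 3 = -24 - 3 = -27)
X(f) = 5*f**2 + 11*f (X(f) = (f**2 + 11*f) + (f + f)*(f + f) = (f**2 + 11*f) + (2*f)*(2*f) = (f**2 + 11*f) + 4*f**2 = 5*f**2 + 11*f)
X(88)/8878 = (88*(11 + 5*88))/8878 = (88*(11 + 440))*(1/8878) = (88*451)*(1/8878) = 39688*(1/8878) = 19844/4439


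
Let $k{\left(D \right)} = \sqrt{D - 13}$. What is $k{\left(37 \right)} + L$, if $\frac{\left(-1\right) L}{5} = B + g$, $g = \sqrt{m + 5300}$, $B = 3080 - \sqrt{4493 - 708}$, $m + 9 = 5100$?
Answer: $-15400 - 5 \sqrt{10391} + 2 \sqrt{6} + 5 \sqrt{3785} \approx -15597.0$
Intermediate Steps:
$m = 5091$ ($m = -9 + 5100 = 5091$)
$B = 3080 - \sqrt{3785} \approx 3018.5$
$k{\left(D \right)} = \sqrt{-13 + D}$
$g = \sqrt{10391}$ ($g = \sqrt{5091 + 5300} = \sqrt{10391} \approx 101.94$)
$L = -15400 - 5 \sqrt{10391} + 5 \sqrt{3785}$ ($L = - 5 \left(\left(3080 - \sqrt{3785}\right) + \sqrt{10391}\right) = - 5 \left(3080 + \sqrt{10391} - \sqrt{3785}\right) = -15400 - 5 \sqrt{10391} + 5 \sqrt{3785} \approx -15602.0$)
$k{\left(37 \right)} + L = \sqrt{-13 + 37} - \left(15400 - 5 \sqrt{3785} + 5 \sqrt{10391}\right) = \sqrt{24} - \left(15400 - 5 \sqrt{3785} + 5 \sqrt{10391}\right) = 2 \sqrt{6} - \left(15400 - 5 \sqrt{3785} + 5 \sqrt{10391}\right) = -15400 - 5 \sqrt{10391} + 2 \sqrt{6} + 5 \sqrt{3785}$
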